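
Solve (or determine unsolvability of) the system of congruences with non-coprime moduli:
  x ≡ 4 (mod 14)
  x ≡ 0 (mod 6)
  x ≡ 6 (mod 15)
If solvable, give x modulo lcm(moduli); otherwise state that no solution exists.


Moduli 14, 6, 15 are not pairwise coprime, so CRT works modulo lcm(m_i) when all pairwise compatibility conditions hold.
Pairwise compatibility: gcd(m_i, m_j) must divide a_i - a_j for every pair.
Merge one congruence at a time:
  Start: x ≡ 4 (mod 14).
  Combine with x ≡ 0 (mod 6): gcd(14, 6) = 2; 0 - 4 = -4, which IS divisible by 2, so compatible.
    Write x = 4 + 14·t and substitute into x ≡ 0 (mod 6): 14·t ≡ 0 − 4 = -4 (mod 6).
    Divide the congruence (and modulus) by g = 2: 7·t ≡ -2 (mod 3).
    Reduce coefficients mod 3: 1·t ≡ 1 (mod 3).
    So t ≡ 1 (mod 3).
    Then x = 4 + 14·1 = 18, valid modulo lcm(14, 6) = 42: x ≡ 18 (mod 42).
  Combine with x ≡ 6 (mod 15): gcd(42, 15) = 3; 6 - 18 = -12, which IS divisible by 3, so compatible.
    Write x = 18 + 42·t and substitute into x ≡ 6 (mod 15): 42·t ≡ 6 − 18 = -12 (mod 15).
    Divide the congruence (and modulus) by g = 3: 14·t ≡ -4 (mod 5).
    Reduce coefficients mod 5: 4·t ≡ 1 (mod 5).
    The inverse of 4 mod 5 is 4 (since 4·4 = 16 = 3·5 + 1), so t ≡ 4·1 = 4 ≡ 4 (mod 5).
    Then x = 18 + 42·4 = 186, valid modulo lcm(42, 15) = 210: x ≡ 186 (mod 210).
Verify: 186 mod 14 = 4, 186 mod 6 = 0, 186 mod 15 = 6.

x ≡ 186 (mod 210).


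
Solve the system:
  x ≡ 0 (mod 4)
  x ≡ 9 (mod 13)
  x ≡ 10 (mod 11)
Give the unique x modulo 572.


Moduli 4, 13, 11 are pairwise coprime; by CRT there is a unique solution modulo M = 4 · 13 · 11 = 572.
Solve pairwise, accumulating the modulus:
  Start with x ≡ 0 (mod 4).
  Combine with x ≡ 9 (mod 13): since gcd(4, 13) = 1, we get a unique residue mod 52.
    Write x = 0 + 4·t and substitute into x ≡ 9 (mod 13): 4·t ≡ 9 − 0 = 9 (mod 13).
    The inverse of 4 mod 13 is 10 (since 4·10 = 40 = 3·13 + 1), so t ≡ 10·9 = 90 ≡ 12 (mod 13).
    Then x = 0 + 4·12 = 48, valid modulo lcm(4, 13) = 52: x ≡ 48 (mod 52).
  Combine with x ≡ 10 (mod 11): since gcd(52, 11) = 1, we get a unique residue mod 572.
    Write x = 48 + 52·t and substitute into x ≡ 10 (mod 11): 52·t ≡ 10 − 48 = -38 (mod 11).
    Reduce coefficients mod 11: 8·t ≡ 6 (mod 11).
    The inverse of 8 mod 11 is 7 (since 8·7 = 56 = 5·11 + 1), so t ≡ 7·6 = 42 ≡ 9 (mod 11).
    Then x = 48 + 52·9 = 516, valid modulo lcm(52, 11) = 572: x ≡ 516 (mod 572).
Verify: 516 mod 4 = 0 ✓, 516 mod 13 = 9 ✓, 516 mod 11 = 10 ✓.

x ≡ 516 (mod 572).


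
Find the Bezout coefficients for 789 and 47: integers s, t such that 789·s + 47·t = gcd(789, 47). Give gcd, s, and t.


Euclidean algorithm on (789, 47) — divide until remainder is 0:
  789 = 16 · 47 + 37
  47 = 1 · 37 + 10
  37 = 3 · 10 + 7
  10 = 1 · 7 + 3
  7 = 2 · 3 + 1
  3 = 3 · 1 + 0
gcd(789, 47) = 1.
Track Bezout coefficients alongside the remainders: start with r₀ = 789 = a·1 + b·0 (s = 1, t = 0) and r₁ = 47 = a·0 + b·1 (s = 0, t = 1); each new remainder r_{k+1} = r_{k-1} − q_k·r_k inherits s_{k+1} = s_{k-1} − q_k·s_k, t_{k+1} = t_{k-1} − q_k·t_k, so r_k = a·s_k + b·t_k at every step:
  q = 16: r = 37, s = 1 − 16·0 = 1, t = 0 − 16·1 = -16  (check: 789·1 + 47·(-16) = 37)
  q = 1: r = 10, s = 0 − 1·1 = -1, t = 1 − 1·(-16) = 17  (check: 789·(-1) + 47·17 = 10)
  q = 3: r = 7, s = 1 − 3·(-1) = 4, t = -16 − 3·17 = -67  (check: 789·4 + 47·(-67) = 7)
  q = 1: r = 3, s = -1 − 1·4 = -5, t = 17 − 1·(-67) = 84  (check: 789·(-5) + 47·84 = 3)
  q = 2: r = 1, s = 4 − 2·(-5) = 14, t = -67 − 2·84 = -235  (check: 789·14 + 47·(-235) = 1)
The row with r = 1 (the gcd) gives the Bezout coefficients s = 14, t = -235.
Result: 789 · (14) + 47 · (-235) = 1.

gcd(789, 47) = 1; s = 14, t = -235 (check: 789·14 + 47·(-235) = 1).


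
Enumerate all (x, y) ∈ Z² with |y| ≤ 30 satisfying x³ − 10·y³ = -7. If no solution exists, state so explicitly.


The equation is x³ - 10y³ = -7. For fixed y, x³ = 10·y³ − 7, so a solution requires the RHS to be a perfect cube.
Strategy: iterate y from -30 to 30, compute RHS = 10·y³ − 7, and check whether it is a (positive or negative) perfect cube.
Check small values of y:
  y = 0: RHS = -7 is not a perfect cube.
  y = 1: RHS = 3 is not a perfect cube.
  y = -1: RHS = -17 is not a perfect cube.
  y = 2: RHS = 73 is not a perfect cube.
  y = -2: RHS = -87 is not a perfect cube.
  y = 3: RHS = 263 is not a perfect cube.
  y = -3: RHS = -277 is not a perfect cube.
Continuing the search up to |y| = 30 finds no solutions either.
No (x, y) in the scanned range satisfies the equation.

No integer solutions with |y| ≤ 30.


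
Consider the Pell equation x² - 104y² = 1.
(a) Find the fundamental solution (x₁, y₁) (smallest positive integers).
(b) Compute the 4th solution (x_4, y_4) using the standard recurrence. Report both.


Step 1: Find the fundamental solution (x₁, y₁) of x² - 104y² = 1.
  Expand √104 as a continued fraction. a₀ = ⌊√104⌋ = 10; iterate m_{k+1} = d_k·a_k − m_k, d_{k+1} = (104 − m_{k+1}²)/d_k, a_{k+1} = ⌊(a₀ + m_{k+1})/d_{k+1}⌋ (starting m₀ = 0, d₀ = 1), with convergents p_k = a_k·p_{k-1} + p_{k-2}, q_k = a_k·q_{k-1} + q_{k-2} (p₋₁ = 1, q₋₁ = 0):
  k = 0: a₀ = 10; p₀/q₀ = 10/1; p₀² − 104·q₀² = 100 − 104 = -4.
  k = 1: m = 10, d = 4, a = ⌊(10 + 10)/4⌋ = 5; p/q = (5·10 + 1)/(5·1 + 0) = 51/5; p² − 104·q² = 2601 − 2600 = 1.
  The first convergent with p² − 104·q² = 1 gives the fundamental solution (x₁, y₁) = (51, 5).
Step 2: Apply the recurrence (x_{n+1}, y_{n+1}) = (x₁x_n + 104y₁y_n, x₁y_n + y₁x_n) repeatedly.
  From (x_1, y_1) = (51, 5): x_2 = 51·51 + 104·5·5 = 5201; y_2 = 51·5 + 5·51 = 510.
  From (x_2, y_2) = (5201, 510): x_3 = 51·5201 + 104·5·510 = 530451; y_3 = 51·510 + 5·5201 = 52015.
  From (x_3, y_3) = (530451, 52015): x_4 = 51·530451 + 104·5·52015 = 54100801; y_4 = 51·52015 + 5·530451 = 5305020.
Step 3: Verify x_4² - 104·y_4² = 2926896668841601 - 2926896668841600 = 1 (should be 1). ✓

(x_1, y_1) = (51, 5); (x_4, y_4) = (54100801, 5305020).


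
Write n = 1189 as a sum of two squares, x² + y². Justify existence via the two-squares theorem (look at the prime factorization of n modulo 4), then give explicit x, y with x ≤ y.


Step 1: Factor n = 1189 = 29 · 41.
Step 2: Check the mod-4 condition on each prime factor: 29 ≡ 1 (mod 4), exponent 1; 41 ≡ 1 (mod 4), exponent 1.
All primes ≡ 3 (mod 4) appear to even exponent (or don't appear), so by the two-squares theorem n IS expressible as a sum of two squares.
Step 3: Build a representation. Here n = 29 · 41 is a product of primes ≡ 1 (mod 4). Each prime p ≡ 1 (mod 4) is itself a sum of two squares; find a² by testing p − a² for a perfect square:
  29: 29 − 1² = 28, 29 − 2² = 25 = 5² ⇒ 29 = 2² + 5².
  41: 41 − 1² = 40, 41 − 2² = 37, 41 − 3² = 32, 41 − 4² = 25 = 5² ⇒ 41 = 4² + 5².
  Combine using the Brahmagupta–Fibonacci identity (a² + b²)(c² + d²) = (ac − bd)² + (ad + bc)² = (ac + bd)² + (ad − bc)²:
  29 · 41 = 1189: from (2² + 5²)(4² + 5²), take (2·4 − 5·5, 2·5 + 5·4) = (8 − 25, 10 + 20) = (-17, 30); dropping signs (only squares matter) gives (17, 30); check 17² + 30² = 289 + 900 = 1189 ✓.
Step 4: Order so x ≤ y and verify: 17² + 30² = 289 + 900 = 1189 = n. ✓

n = 1189 = 17² + 30² (one valid representation with x ≤ y).


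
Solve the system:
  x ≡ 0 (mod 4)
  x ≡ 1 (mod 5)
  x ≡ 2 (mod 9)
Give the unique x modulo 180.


Moduli 4, 5, 9 are pairwise coprime; by CRT there is a unique solution modulo M = 4 · 5 · 9 = 180.
Solve pairwise, accumulating the modulus:
  Start with x ≡ 0 (mod 4).
  Combine with x ≡ 1 (mod 5): since gcd(4, 5) = 1, we get a unique residue mod 20.
    Write x = 0 + 4·t and substitute into x ≡ 1 (mod 5): 4·t ≡ 1 − 0 = 1 (mod 5).
    The inverse of 4 mod 5 is 4 (since 4·4 = 16 = 3·5 + 1), so t ≡ 4·1 = 4 ≡ 4 (mod 5).
    Then x = 0 + 4·4 = 16, valid modulo lcm(4, 5) = 20: x ≡ 16 (mod 20).
  Combine with x ≡ 2 (mod 9): since gcd(20, 9) = 1, we get a unique residue mod 180.
    Write x = 16 + 20·t and substitute into x ≡ 2 (mod 9): 20·t ≡ 2 − 16 = -14 (mod 9).
    Reduce coefficients mod 9: 2·t ≡ 4 (mod 9).
    The inverse of 2 mod 9 is 5 (since 2·5 = 10 = 1·9 + 1), so t ≡ 5·4 = 20 ≡ 2 (mod 9).
    Then x = 16 + 20·2 = 56, valid modulo lcm(20, 9) = 180: x ≡ 56 (mod 180).
Verify: 56 mod 4 = 0 ✓, 56 mod 5 = 1 ✓, 56 mod 9 = 2 ✓.

x ≡ 56 (mod 180).


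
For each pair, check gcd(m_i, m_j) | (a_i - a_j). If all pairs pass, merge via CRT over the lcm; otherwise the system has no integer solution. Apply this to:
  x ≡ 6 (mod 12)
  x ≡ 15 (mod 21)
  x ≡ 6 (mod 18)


Moduli 12, 21, 18 are not pairwise coprime, so CRT works modulo lcm(m_i) when all pairwise compatibility conditions hold.
Pairwise compatibility: gcd(m_i, m_j) must divide a_i - a_j for every pair.
Merge one congruence at a time:
  Start: x ≡ 6 (mod 12).
  Combine with x ≡ 15 (mod 21): gcd(12, 21) = 3; 15 - 6 = 9, which IS divisible by 3, so compatible.
    Write x = 6 + 12·t and substitute into x ≡ 15 (mod 21): 12·t ≡ 15 − 6 = 9 (mod 21).
    Divide the congruence (and modulus) by g = 3: 4·t ≡ 3 (mod 7).
    The inverse of 4 mod 7 is 2 (since 4·2 = 8 = 1·7 + 1), so t ≡ 2·3 = 6 ≡ 6 (mod 7).
    Then x = 6 + 12·6 = 78, valid modulo lcm(12, 21) = 84: x ≡ 78 (mod 84).
  Combine with x ≡ 6 (mod 18): gcd(84, 18) = 6; 6 - 78 = -72, which IS divisible by 6, so compatible.
    Write x = 78 + 84·t and substitute into x ≡ 6 (mod 18): 84·t ≡ 6 − 78 = -72 (mod 18).
    Divide the congruence (and modulus) by g = 6: 14·t ≡ -12 (mod 3).
    Reduce coefficients mod 3: 2·t ≡ 0 (mod 3).
    The inverse of 2 mod 3 is 2 (since 2·2 = 4 = 1·3 + 1), so t ≡ 2·0 = 0 ≡ 0 (mod 3).
    Then x = 78 + 84·0 = 78, valid modulo lcm(84, 18) = 252: x ≡ 78 (mod 252).
Verify: 78 mod 12 = 6, 78 mod 21 = 15, 78 mod 18 = 6.

x ≡ 78 (mod 252).


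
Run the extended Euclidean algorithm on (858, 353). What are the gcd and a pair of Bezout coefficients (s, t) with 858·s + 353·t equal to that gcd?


Euclidean algorithm on (858, 353) — divide until remainder is 0:
  858 = 2 · 353 + 152
  353 = 2 · 152 + 49
  152 = 3 · 49 + 5
  49 = 9 · 5 + 4
  5 = 1 · 4 + 1
  4 = 4 · 1 + 0
gcd(858, 353) = 1.
Track Bezout coefficients alongside the remainders: start with r₀ = 858 = a·1 + b·0 (s = 1, t = 0) and r₁ = 353 = a·0 + b·1 (s = 0, t = 1); each new remainder r_{k+1} = r_{k-1} − q_k·r_k inherits s_{k+1} = s_{k-1} − q_k·s_k, t_{k+1} = t_{k-1} − q_k·t_k, so r_k = a·s_k + b·t_k at every step:
  q = 2: r = 152, s = 1 − 2·0 = 1, t = 0 − 2·1 = -2  (check: 858·1 + 353·(-2) = 152)
  q = 2: r = 49, s = 0 − 2·1 = -2, t = 1 − 2·(-2) = 5  (check: 858·(-2) + 353·5 = 49)
  q = 3: r = 5, s = 1 − 3·(-2) = 7, t = -2 − 3·5 = -17  (check: 858·7 + 353·(-17) = 5)
  q = 9: r = 4, s = -2 − 9·7 = -65, t = 5 − 9·(-17) = 158  (check: 858·(-65) + 353·158 = 4)
  q = 1: r = 1, s = 7 − 1·(-65) = 72, t = -17 − 1·158 = -175  (check: 858·72 + 353·(-175) = 1)
The row with r = 1 (the gcd) gives the Bezout coefficients s = 72, t = -175.
Result: 858 · (72) + 353 · (-175) = 1.

gcd(858, 353) = 1; s = 72, t = -175 (check: 858·72 + 353·(-175) = 1).


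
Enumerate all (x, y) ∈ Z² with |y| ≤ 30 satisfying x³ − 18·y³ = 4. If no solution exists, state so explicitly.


The equation is x³ - 18y³ = 4. For fixed y, x³ = 18·y³ + 4, so a solution requires the RHS to be a perfect cube.
Strategy: iterate y from -30 to 30, compute RHS = 18·y³ + 4, and check whether it is a (positive or negative) perfect cube.
Check small values of y:
  y = 0: RHS = 4 is not a perfect cube.
  y = 1: RHS = 22 is not a perfect cube.
  y = -1: RHS = -14 is not a perfect cube.
  y = 2: RHS = 148 is not a perfect cube.
  y = -2: RHS = -140 is not a perfect cube.
  y = 3: RHS = 490 is not a perfect cube.
  y = -3: RHS = -482 is not a perfect cube.
Continuing the search up to |y| = 30 finds no solutions either.
No (x, y) in the scanned range satisfies the equation.

No integer solutions with |y| ≤ 30.


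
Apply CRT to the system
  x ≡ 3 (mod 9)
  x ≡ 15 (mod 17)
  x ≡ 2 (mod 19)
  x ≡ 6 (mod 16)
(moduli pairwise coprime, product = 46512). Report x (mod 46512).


Product of moduli M = 9 · 17 · 19 · 16 = 46512.
Merge one congruence at a time:
  Start: x ≡ 3 (mod 9).
  Combine with x ≡ 15 (mod 17); new modulus lcm = 153.
    Write x = 3 + 9·t and substitute into x ≡ 15 (mod 17): 9·t ≡ 15 − 3 = 12 (mod 17).
    The inverse of 9 mod 17 is 2 (since 9·2 = 18 = 1·17 + 1), so t ≡ 2·12 = 24 ≡ 7 (mod 17).
    Then x = 3 + 9·7 = 66, valid modulo lcm(9, 17) = 153: x ≡ 66 (mod 153).
  Combine with x ≡ 2 (mod 19); new modulus lcm = 2907.
    Write x = 66 + 153·t and substitute into x ≡ 2 (mod 19): 153·t ≡ 2 − 66 = -64 (mod 19).
    Reduce coefficients mod 19: 1·t ≡ 12 (mod 19).
    So t ≡ 12 (mod 19).
    Then x = 66 + 153·12 = 1902, valid modulo lcm(153, 19) = 2907: x ≡ 1902 (mod 2907).
  Combine with x ≡ 6 (mod 16); new modulus lcm = 46512.
    Write x = 1902 + 2907·t and substitute into x ≡ 6 (mod 16): 2907·t ≡ 6 − 1902 = -1896 (mod 16).
    Reduce coefficients mod 16: 11·t ≡ 8 (mod 16).
    The inverse of 11 mod 16 is 3 (since 11·3 = 33 = 2·16 + 1), so t ≡ 3·8 = 24 ≡ 8 (mod 16).
    Then x = 1902 + 2907·8 = 25158, valid modulo lcm(2907, 16) = 46512: x ≡ 25158 (mod 46512).
Verify against each original: 25158 mod 9 = 3, 25158 mod 17 = 15, 25158 mod 19 = 2, 25158 mod 16 = 6.

x ≡ 25158 (mod 46512).


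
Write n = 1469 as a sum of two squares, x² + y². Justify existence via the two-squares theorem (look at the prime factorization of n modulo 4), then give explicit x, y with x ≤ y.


Step 1: Factor n = 1469 = 13 · 113.
Step 2: Check the mod-4 condition on each prime factor: 13 ≡ 1 (mod 4), exponent 1; 113 ≡ 1 (mod 4), exponent 1.
All primes ≡ 3 (mod 4) appear to even exponent (or don't appear), so by the two-squares theorem n IS expressible as a sum of two squares.
Step 3: Build a representation. Here n = 13 · 113 is a product of primes ≡ 1 (mod 4). Each prime p ≡ 1 (mod 4) is itself a sum of two squares; find a² by testing p − a² for a perfect square:
  13: 13 − 1² = 12, 13 − 2² = 9 = 3² ⇒ 13 = 2² + 3².
  113: 113 − 1² = 112, 113 − 2² = 109, 113 − 3² = 104, 113 − 4² = 97, 113 − 5² = 88, 113 − 6² = 77, 113 − 7² = 64 = 8² ⇒ 113 = 7² + 8².
  Combine using the Brahmagupta–Fibonacci identity (a² + b²)(c² + d²) = (ac − bd)² + (ad + bc)² = (ac + bd)² + (ad − bc)²:
  13 · 113 = 1469: from (2² + 3²)(7² + 8²), take (2·7 − 3·8, 2·8 + 3·7) = (14 − 24, 16 + 21) = (-10, 37); dropping signs (only squares matter) gives (10, 37); check 10² + 37² = 100 + 1369 = 1469 ✓.
Step 4: Order so x ≤ y and verify: 10² + 37² = 100 + 1369 = 1469 = n. ✓

n = 1469 = 10² + 37² (one valid representation with x ≤ y).


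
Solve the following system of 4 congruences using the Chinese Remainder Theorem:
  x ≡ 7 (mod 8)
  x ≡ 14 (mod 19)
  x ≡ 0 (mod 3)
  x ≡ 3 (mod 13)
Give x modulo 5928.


Product of moduli M = 8 · 19 · 3 · 13 = 5928.
Merge one congruence at a time:
  Start: x ≡ 7 (mod 8).
  Combine with x ≡ 14 (mod 19); new modulus lcm = 152.
    Write x = 7 + 8·t and substitute into x ≡ 14 (mod 19): 8·t ≡ 14 − 7 = 7 (mod 19).
    The inverse of 8 mod 19 is 12 (since 8·12 = 96 = 5·19 + 1), so t ≡ 12·7 = 84 ≡ 8 (mod 19).
    Then x = 7 + 8·8 = 71, valid modulo lcm(8, 19) = 152: x ≡ 71 (mod 152).
  Combine with x ≡ 0 (mod 3); new modulus lcm = 456.
    Write x = 71 + 152·t and substitute into x ≡ 0 (mod 3): 152·t ≡ 0 − 71 = -71 (mod 3).
    Reduce coefficients mod 3: 2·t ≡ 1 (mod 3).
    The inverse of 2 mod 3 is 2 (since 2·2 = 4 = 1·3 + 1), so t ≡ 2·1 = 2 ≡ 2 (mod 3).
    Then x = 71 + 152·2 = 375, valid modulo lcm(152, 3) = 456: x ≡ 375 (mod 456).
  Combine with x ≡ 3 (mod 13); new modulus lcm = 5928.
    Write x = 375 + 456·t and substitute into x ≡ 3 (mod 13): 456·t ≡ 3 − 375 = -372 (mod 13).
    Reduce coefficients mod 13: 1·t ≡ 5 (mod 13).
    So t ≡ 5 (mod 13).
    Then x = 375 + 456·5 = 2655, valid modulo lcm(456, 13) = 5928: x ≡ 2655 (mod 5928).
Verify against each original: 2655 mod 8 = 7, 2655 mod 19 = 14, 2655 mod 3 = 0, 2655 mod 13 = 3.

x ≡ 2655 (mod 5928).


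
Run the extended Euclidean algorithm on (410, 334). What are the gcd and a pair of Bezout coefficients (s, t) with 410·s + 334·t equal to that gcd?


Euclidean algorithm on (410, 334) — divide until remainder is 0:
  410 = 1 · 334 + 76
  334 = 4 · 76 + 30
  76 = 2 · 30 + 16
  30 = 1 · 16 + 14
  16 = 1 · 14 + 2
  14 = 7 · 2 + 0
gcd(410, 334) = 2.
Track Bezout coefficients alongside the remainders: start with r₀ = 410 = a·1 + b·0 (s = 1, t = 0) and r₁ = 334 = a·0 + b·1 (s = 0, t = 1); each new remainder r_{k+1} = r_{k-1} − q_k·r_k inherits s_{k+1} = s_{k-1} − q_k·s_k, t_{k+1} = t_{k-1} − q_k·t_k, so r_k = a·s_k + b·t_k at every step:
  q = 1: r = 76, s = 1 − 1·0 = 1, t = 0 − 1·1 = -1  (check: 410·1 + 334·(-1) = 76)
  q = 4: r = 30, s = 0 − 4·1 = -4, t = 1 − 4·(-1) = 5  (check: 410·(-4) + 334·5 = 30)
  q = 2: r = 16, s = 1 − 2·(-4) = 9, t = -1 − 2·5 = -11  (check: 410·9 + 334·(-11) = 16)
  q = 1: r = 14, s = -4 − 1·9 = -13, t = 5 − 1·(-11) = 16  (check: 410·(-13) + 334·16 = 14)
  q = 1: r = 2, s = 9 − 1·(-13) = 22, t = -11 − 1·16 = -27  (check: 410·22 + 334·(-27) = 2)
The row with r = 2 (the gcd) gives the Bezout coefficients s = 22, t = -27.
Result: 410 · (22) + 334 · (-27) = 2.

gcd(410, 334) = 2; s = 22, t = -27 (check: 410·22 + 334·(-27) = 2).


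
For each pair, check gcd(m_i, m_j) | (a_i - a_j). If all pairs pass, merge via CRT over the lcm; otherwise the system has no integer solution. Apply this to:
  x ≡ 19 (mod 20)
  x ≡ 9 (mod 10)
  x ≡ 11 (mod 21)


Moduli 20, 10, 21 are not pairwise coprime, so CRT works modulo lcm(m_i) when all pairwise compatibility conditions hold.
Pairwise compatibility: gcd(m_i, m_j) must divide a_i - a_j for every pair.
Merge one congruence at a time:
  Start: x ≡ 19 (mod 20).
  Combine with x ≡ 9 (mod 10): gcd(20, 10) = 10; 9 - 19 = -10, which IS divisible by 10, so compatible.
    Write x = 19 + 20·t and substitute into x ≡ 9 (mod 10): 20·t ≡ 9 − 19 = -10 (mod 10).
    Divide the congruence (and modulus) by g = 10: 2·t ≡ -1 (mod 1).
    Modulo 1 every t works; take t = 0.
    Then x = 19 + 20·0 = 19, valid modulo lcm(20, 10) = 20: x ≡ 19 (mod 20).
  Combine with x ≡ 11 (mod 21): gcd(20, 21) = 1; 11 - 19 = -8, which IS divisible by 1, so compatible.
    Write x = 19 + 20·t and substitute into x ≡ 11 (mod 21): 20·t ≡ 11 − 19 = -8 (mod 21).
    Reduce coefficients mod 21: 20·t ≡ 13 (mod 21).
    The inverse of 20 mod 21 is 20 (since 20·20 = 400 = 19·21 + 1), so t ≡ 20·13 = 260 ≡ 8 (mod 21).
    Then x = 19 + 20·8 = 179, valid modulo lcm(20, 21) = 420: x ≡ 179 (mod 420).
Verify: 179 mod 20 = 19, 179 mod 10 = 9, 179 mod 21 = 11.

x ≡ 179 (mod 420).


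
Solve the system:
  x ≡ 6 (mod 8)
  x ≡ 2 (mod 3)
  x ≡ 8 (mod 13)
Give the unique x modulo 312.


Moduli 8, 3, 13 are pairwise coprime; by CRT there is a unique solution modulo M = 8 · 3 · 13 = 312.
Solve pairwise, accumulating the modulus:
  Start with x ≡ 6 (mod 8).
  Combine with x ≡ 2 (mod 3): since gcd(8, 3) = 1, we get a unique residue mod 24.
    Write x = 6 + 8·t and substitute into x ≡ 2 (mod 3): 8·t ≡ 2 − 6 = -4 (mod 3).
    Reduce coefficients mod 3: 2·t ≡ 2 (mod 3).
    The inverse of 2 mod 3 is 2 (since 2·2 = 4 = 1·3 + 1), so t ≡ 2·2 = 4 ≡ 1 (mod 3).
    Then x = 6 + 8·1 = 14, valid modulo lcm(8, 3) = 24: x ≡ 14 (mod 24).
  Combine with x ≡ 8 (mod 13): since gcd(24, 13) = 1, we get a unique residue mod 312.
    Write x = 14 + 24·t and substitute into x ≡ 8 (mod 13): 24·t ≡ 8 − 14 = -6 (mod 13).
    Reduce coefficients mod 13: 11·t ≡ 7 (mod 13).
    The inverse of 11 mod 13 is 6 (since 11·6 = 66 = 5·13 + 1), so t ≡ 6·7 = 42 ≡ 3 (mod 13).
    Then x = 14 + 24·3 = 86, valid modulo lcm(24, 13) = 312: x ≡ 86 (mod 312).
Verify: 86 mod 8 = 6 ✓, 86 mod 3 = 2 ✓, 86 mod 13 = 8 ✓.

x ≡ 86 (mod 312).


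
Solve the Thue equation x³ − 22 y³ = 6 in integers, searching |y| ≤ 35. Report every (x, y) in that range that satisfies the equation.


The equation is x³ - 22y³ = 6. For fixed y, x³ = 22·y³ + 6, so a solution requires the RHS to be a perfect cube.
Strategy: iterate y from -35 to 35, compute RHS = 22·y³ + 6, and check whether it is a (positive or negative) perfect cube.
Check small values of y:
  y = 0: RHS = 6 is not a perfect cube.
  y = 1: RHS = 28 is not a perfect cube.
  y = -1: RHS = -16 is not a perfect cube.
  y = 2: RHS = 182 is not a perfect cube.
  y = -2: RHS = -170 is not a perfect cube.
  y = 3: RHS = 600 is not a perfect cube.
  y = -3: RHS = -588 is not a perfect cube.
Continuing, at y = -5: RHS = -2744 = (-14)³ ⇒ x = -14 works.
Searching the remaining y in |y| ≤ 35 finds no further solutions.
Collected solutions: (-14, -5).

Solutions (with |y| ≤ 35): (-14, -5).


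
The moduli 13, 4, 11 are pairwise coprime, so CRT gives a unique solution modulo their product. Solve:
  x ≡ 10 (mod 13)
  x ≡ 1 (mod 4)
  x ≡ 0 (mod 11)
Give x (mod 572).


Moduli 13, 4, 11 are pairwise coprime; by CRT there is a unique solution modulo M = 13 · 4 · 11 = 572.
Solve pairwise, accumulating the modulus:
  Start with x ≡ 10 (mod 13).
  Combine with x ≡ 1 (mod 4): since gcd(13, 4) = 1, we get a unique residue mod 52.
    Write x = 10 + 13·t and substitute into x ≡ 1 (mod 4): 13·t ≡ 1 − 10 = -9 (mod 4).
    Reduce coefficients mod 4: 1·t ≡ 3 (mod 4).
    So t ≡ 3 (mod 4).
    Then x = 10 + 13·3 = 49, valid modulo lcm(13, 4) = 52: x ≡ 49 (mod 52).
  Combine with x ≡ 0 (mod 11): since gcd(52, 11) = 1, we get a unique residue mod 572.
    Write x = 49 + 52·t and substitute into x ≡ 0 (mod 11): 52·t ≡ 0 − 49 = -49 (mod 11).
    Reduce coefficients mod 11: 8·t ≡ 6 (mod 11).
    The inverse of 8 mod 11 is 7 (since 8·7 = 56 = 5·11 + 1), so t ≡ 7·6 = 42 ≡ 9 (mod 11).
    Then x = 49 + 52·9 = 517, valid modulo lcm(52, 11) = 572: x ≡ 517 (mod 572).
Verify: 517 mod 13 = 10 ✓, 517 mod 4 = 1 ✓, 517 mod 11 = 0 ✓.

x ≡ 517 (mod 572).


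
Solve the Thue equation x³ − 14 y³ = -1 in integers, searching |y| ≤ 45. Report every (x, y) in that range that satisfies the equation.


The equation is x³ - 14y³ = -1. For fixed y, x³ = 14·y³ − 1, so a solution requires the RHS to be a perfect cube.
Strategy: iterate y from -45 to 45, compute RHS = 14·y³ − 1, and check whether it is a (positive or negative) perfect cube.
Check small values of y:
  y = 0: RHS = -1 = (-1)³ ⇒ x = -1 works.
  y = 1: RHS = 13 is not a perfect cube.
  y = -1: RHS = -15 is not a perfect cube.
  y = 2: RHS = 111 is not a perfect cube.
  y = -2: RHS = -113 is not a perfect cube.
  y = 3: RHS = 377 is not a perfect cube.
  y = -3: RHS = -379 is not a perfect cube.
Continuing the search up to |y| = 45 finds no further solutions beyond those listed.
Collected solutions: (-1, 0).

Solutions (with |y| ≤ 45): (-1, 0).


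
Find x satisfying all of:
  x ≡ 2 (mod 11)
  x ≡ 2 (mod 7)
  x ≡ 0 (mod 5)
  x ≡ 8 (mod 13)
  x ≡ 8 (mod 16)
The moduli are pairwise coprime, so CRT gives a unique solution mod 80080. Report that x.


Product of moduli M = 11 · 7 · 5 · 13 · 16 = 80080.
Merge one congruence at a time:
  Start: x ≡ 2 (mod 11).
  Combine with x ≡ 2 (mod 7); new modulus lcm = 77.
    Write x = 2 + 11·t and substitute into x ≡ 2 (mod 7): 11·t ≡ 2 − 2 = 0 (mod 7).
    Reduce coefficients mod 7: 4·t ≡ 0 (mod 7).
    The inverse of 4 mod 7 is 2 (since 4·2 = 8 = 1·7 + 1), so t ≡ 2·0 = 0 ≡ 0 (mod 7).
    Then x = 2 + 11·0 = 2, valid modulo lcm(11, 7) = 77: x ≡ 2 (mod 77).
  Combine with x ≡ 0 (mod 5); new modulus lcm = 385.
    Write x = 2 + 77·t and substitute into x ≡ 0 (mod 5): 77·t ≡ 0 − 2 = -2 (mod 5).
    Reduce coefficients mod 5: 2·t ≡ 3 (mod 5).
    The inverse of 2 mod 5 is 3 (since 2·3 = 6 = 1·5 + 1), so t ≡ 3·3 = 9 ≡ 4 (mod 5).
    Then x = 2 + 77·4 = 310, valid modulo lcm(77, 5) = 385: x ≡ 310 (mod 385).
  Combine with x ≡ 8 (mod 13); new modulus lcm = 5005.
    Write x = 310 + 385·t and substitute into x ≡ 8 (mod 13): 385·t ≡ 8 − 310 = -302 (mod 13).
    Reduce coefficients mod 13: 8·t ≡ 10 (mod 13).
    The inverse of 8 mod 13 is 5 (since 8·5 = 40 = 3·13 + 1), so t ≡ 5·10 = 50 ≡ 11 (mod 13).
    Then x = 310 + 385·11 = 4545, valid modulo lcm(385, 13) = 5005: x ≡ 4545 (mod 5005).
  Combine with x ≡ 8 (mod 16); new modulus lcm = 80080.
    Write x = 4545 + 5005·t and substitute into x ≡ 8 (mod 16): 5005·t ≡ 8 − 4545 = -4537 (mod 16).
    Reduce coefficients mod 16: 13·t ≡ 7 (mod 16).
    The inverse of 13 mod 16 is 5 (since 13·5 = 65 = 4·16 + 1), so t ≡ 5·7 = 35 ≡ 3 (mod 16).
    Then x = 4545 + 5005·3 = 19560, valid modulo lcm(5005, 16) = 80080: x ≡ 19560 (mod 80080).
Verify against each original: 19560 mod 11 = 2, 19560 mod 7 = 2, 19560 mod 5 = 0, 19560 mod 13 = 8, 19560 mod 16 = 8.

x ≡ 19560 (mod 80080).


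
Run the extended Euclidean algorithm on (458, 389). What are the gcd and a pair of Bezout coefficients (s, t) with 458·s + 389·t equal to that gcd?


Euclidean algorithm on (458, 389) — divide until remainder is 0:
  458 = 1 · 389 + 69
  389 = 5 · 69 + 44
  69 = 1 · 44 + 25
  44 = 1 · 25 + 19
  25 = 1 · 19 + 6
  19 = 3 · 6 + 1
  6 = 6 · 1 + 0
gcd(458, 389) = 1.
Track Bezout coefficients alongside the remainders: start with r₀ = 458 = a·1 + b·0 (s = 1, t = 0) and r₁ = 389 = a·0 + b·1 (s = 0, t = 1); each new remainder r_{k+1} = r_{k-1} − q_k·r_k inherits s_{k+1} = s_{k-1} − q_k·s_k, t_{k+1} = t_{k-1} − q_k·t_k, so r_k = a·s_k + b·t_k at every step:
  q = 1: r = 69, s = 1 − 1·0 = 1, t = 0 − 1·1 = -1  (check: 458·1 + 389·(-1) = 69)
  q = 5: r = 44, s = 0 − 5·1 = -5, t = 1 − 5·(-1) = 6  (check: 458·(-5) + 389·6 = 44)
  q = 1: r = 25, s = 1 − 1·(-5) = 6, t = -1 − 1·6 = -7  (check: 458·6 + 389·(-7) = 25)
  q = 1: r = 19, s = -5 − 1·6 = -11, t = 6 − 1·(-7) = 13  (check: 458·(-11) + 389·13 = 19)
  q = 1: r = 6, s = 6 − 1·(-11) = 17, t = -7 − 1·13 = -20  (check: 458·17 + 389·(-20) = 6)
  q = 3: r = 1, s = -11 − 3·17 = -62, t = 13 − 3·(-20) = 73  (check: 458·(-62) + 389·73 = 1)
The row with r = 1 (the gcd) gives the Bezout coefficients s = -62, t = 73.
Result: 458 · (-62) + 389 · (73) = 1.

gcd(458, 389) = 1; s = -62, t = 73 (check: 458·(-62) + 389·73 = 1).


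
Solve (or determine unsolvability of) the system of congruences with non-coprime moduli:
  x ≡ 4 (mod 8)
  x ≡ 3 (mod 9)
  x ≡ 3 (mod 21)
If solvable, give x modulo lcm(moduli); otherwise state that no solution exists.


Moduli 8, 9, 21 are not pairwise coprime, so CRT works modulo lcm(m_i) when all pairwise compatibility conditions hold.
Pairwise compatibility: gcd(m_i, m_j) must divide a_i - a_j for every pair.
Merge one congruence at a time:
  Start: x ≡ 4 (mod 8).
  Combine with x ≡ 3 (mod 9): gcd(8, 9) = 1; 3 - 4 = -1, which IS divisible by 1, so compatible.
    Write x = 4 + 8·t and substitute into x ≡ 3 (mod 9): 8·t ≡ 3 − 4 = -1 (mod 9).
    Reduce coefficients mod 9: 8·t ≡ 8 (mod 9).
    The inverse of 8 mod 9 is 8 (since 8·8 = 64 = 7·9 + 1), so t ≡ 8·8 = 64 ≡ 1 (mod 9).
    Then x = 4 + 8·1 = 12, valid modulo lcm(8, 9) = 72: x ≡ 12 (mod 72).
  Combine with x ≡ 3 (mod 21): gcd(72, 21) = 3; 3 - 12 = -9, which IS divisible by 3, so compatible.
    Write x = 12 + 72·t and substitute into x ≡ 3 (mod 21): 72·t ≡ 3 − 12 = -9 (mod 21).
    Divide the congruence (and modulus) by g = 3: 24·t ≡ -3 (mod 7).
    Reduce coefficients mod 7: 3·t ≡ 4 (mod 7).
    The inverse of 3 mod 7 is 5 (since 3·5 = 15 = 2·7 + 1), so t ≡ 5·4 = 20 ≡ 6 (mod 7).
    Then x = 12 + 72·6 = 444, valid modulo lcm(72, 21) = 504: x ≡ 444 (mod 504).
Verify: 444 mod 8 = 4, 444 mod 9 = 3, 444 mod 21 = 3.

x ≡ 444 (mod 504).


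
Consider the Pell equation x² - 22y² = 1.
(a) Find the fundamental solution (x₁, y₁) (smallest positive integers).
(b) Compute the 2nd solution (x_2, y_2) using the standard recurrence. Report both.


Step 1: Find the fundamental solution (x₁, y₁) of x² - 22y² = 1.
  Expand √22 as a continued fraction. a₀ = ⌊√22⌋ = 4; iterate m_{k+1} = d_k·a_k − m_k, d_{k+1} = (22 − m_{k+1}²)/d_k, a_{k+1} = ⌊(a₀ + m_{k+1})/d_{k+1}⌋ (starting m₀ = 0, d₀ = 1), with convergents p_k = a_k·p_{k-1} + p_{k-2}, q_k = a_k·q_{k-1} + q_{k-2} (p₋₁ = 1, q₋₁ = 0):
  k = 0: a₀ = 4; p₀/q₀ = 4/1; p₀² − 22·q₀² = 16 − 22 = -6.
  k = 1: m = 4, d = 6, a = ⌊(4 + 4)/6⌋ = 1; p/q = (1·4 + 1)/(1·1 + 0) = 5/1; p² − 22·q² = 25 − 22 = 3.
  k = 2: m = 2, d = 3, a = ⌊(4 + 2)/3⌋ = 2; p/q = (2·5 + 4)/(2·1 + 1) = 14/3; p² − 22·q² = 196 − 198 = -2.
  k = 3: m = 4, d = 2, a = ⌊(4 + 4)/2⌋ = 4; p/q = (4·14 + 5)/(4·3 + 1) = 61/13; p² − 22·q² = 3721 − 3718 = 3.
  k = 4: m = 4, d = 3, a = ⌊(4 + 4)/3⌋ = 2; p/q = (2·61 + 14)/(2·13 + 3) = 136/29; p² − 22·q² = 18496 − 18502 = -6.
  k = 5: m = 2, d = 6, a = ⌊(4 + 2)/6⌋ = 1; p/q = (1·136 + 61)/(1·29 + 13) = 197/42; p² − 22·q² = 38809 − 38808 = 1.
  The first convergent with p² − 22·q² = 1 gives the fundamental solution (x₁, y₁) = (197, 42).
Step 2: Apply the recurrence (x_{n+1}, y_{n+1}) = (x₁x_n + 22y₁y_n, x₁y_n + y₁x_n) repeatedly.
  From (x_1, y_1) = (197, 42): x_2 = 197·197 + 22·42·42 = 77617; y_2 = 197·42 + 42·197 = 16548.
Step 3: Verify x_2² - 22·y_2² = 6024398689 - 6024398688 = 1 (should be 1). ✓

(x_1, y_1) = (197, 42); (x_2, y_2) = (77617, 16548).


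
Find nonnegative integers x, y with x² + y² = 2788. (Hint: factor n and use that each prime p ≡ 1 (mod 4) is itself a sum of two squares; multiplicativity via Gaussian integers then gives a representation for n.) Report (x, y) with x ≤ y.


Step 1: Factor n = 2788 = 2^2 · 17 · 41.
Step 2: Check the mod-4 condition on each prime factor: 2 = 2 (special); 17 ≡ 1 (mod 4), exponent 1; 41 ≡ 1 (mod 4), exponent 1.
All primes ≡ 3 (mod 4) appear to even exponent (or don't appear), so by the two-squares theorem n IS expressible as a sum of two squares.
Step 3: Build a representation. Group n = k² · m with k = 2 and m = 17 · 41 = 697 (a product of primes ≡ 1 (mod 4)); a representation of m scales to one of n via (k·x)² + (k·y)² = k²(x² + y²). Each prime p ≡ 1 (mod 4) is itself a sum of two squares; find a² by testing p − a² for a perfect square:
  17: 17 − 1² = 16 = 4² ⇒ 17 = 1² + 4².
  41: 41 − 1² = 40, 41 − 2² = 37, 41 − 3² = 32, 41 − 4² = 25 = 5² ⇒ 41 = 4² + 5².
  Combine using the Brahmagupta–Fibonacci identity (a² + b²)(c² + d²) = (ac − bd)² + (ad + bc)² = (ac + bd)² + (ad − bc)²:
  17 · 41 = 697: from (1² + 4²)(4² + 5²), take (1·4 − 4·5, 1·5 + 4·4) = (4 − 20, 5 + 16) = (-16, 21); dropping signs (only squares matter) gives (16, 21); check 16² + 21² = 256 + 441 = 697 ✓.
  Scale by k = 2: (2·16, 2·21) = (32, 42).
Step 4: Order so x ≤ y and verify: 32² + 42² = 1024 + 1764 = 2788 = n. ✓

n = 2788 = 32² + 42² (one valid representation with x ≤ y).


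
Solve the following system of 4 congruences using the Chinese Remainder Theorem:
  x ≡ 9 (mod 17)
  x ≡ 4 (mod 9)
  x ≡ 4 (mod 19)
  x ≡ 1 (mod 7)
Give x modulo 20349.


Product of moduli M = 17 · 9 · 19 · 7 = 20349.
Merge one congruence at a time:
  Start: x ≡ 9 (mod 17).
  Combine with x ≡ 4 (mod 9); new modulus lcm = 153.
    Write x = 9 + 17·t and substitute into x ≡ 4 (mod 9): 17·t ≡ 4 − 9 = -5 (mod 9).
    Reduce coefficients mod 9: 8·t ≡ 4 (mod 9).
    The inverse of 8 mod 9 is 8 (since 8·8 = 64 = 7·9 + 1), so t ≡ 8·4 = 32 ≡ 5 (mod 9).
    Then x = 9 + 17·5 = 94, valid modulo lcm(17, 9) = 153: x ≡ 94 (mod 153).
  Combine with x ≡ 4 (mod 19); new modulus lcm = 2907.
    Write x = 94 + 153·t and substitute into x ≡ 4 (mod 19): 153·t ≡ 4 − 94 = -90 (mod 19).
    Reduce coefficients mod 19: 1·t ≡ 5 (mod 19).
    So t ≡ 5 (mod 19).
    Then x = 94 + 153·5 = 859, valid modulo lcm(153, 19) = 2907: x ≡ 859 (mod 2907).
  Combine with x ≡ 1 (mod 7); new modulus lcm = 20349.
    Write x = 859 + 2907·t and substitute into x ≡ 1 (mod 7): 2907·t ≡ 1 − 859 = -858 (mod 7).
    Reduce coefficients mod 7: 2·t ≡ 3 (mod 7).
    The inverse of 2 mod 7 is 4 (since 2·4 = 8 = 1·7 + 1), so t ≡ 4·3 = 12 ≡ 5 (mod 7).
    Then x = 859 + 2907·5 = 15394, valid modulo lcm(2907, 7) = 20349: x ≡ 15394 (mod 20349).
Verify against each original: 15394 mod 17 = 9, 15394 mod 9 = 4, 15394 mod 19 = 4, 15394 mod 7 = 1.

x ≡ 15394 (mod 20349).


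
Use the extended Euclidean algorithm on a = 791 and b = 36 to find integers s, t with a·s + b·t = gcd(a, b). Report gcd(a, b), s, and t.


Euclidean algorithm on (791, 36) — divide until remainder is 0:
  791 = 21 · 36 + 35
  36 = 1 · 35 + 1
  35 = 35 · 1 + 0
gcd(791, 36) = 1.
Track Bezout coefficients alongside the remainders: start with r₀ = 791 = a·1 + b·0 (s = 1, t = 0) and r₁ = 36 = a·0 + b·1 (s = 0, t = 1); each new remainder r_{k+1} = r_{k-1} − q_k·r_k inherits s_{k+1} = s_{k-1} − q_k·s_k, t_{k+1} = t_{k-1} − q_k·t_k, so r_k = a·s_k + b·t_k at every step:
  q = 21: r = 35, s = 1 − 21·0 = 1, t = 0 − 21·1 = -21  (check: 791·1 + 36·(-21) = 35)
  q = 1: r = 1, s = 0 − 1·1 = -1, t = 1 − 1·(-21) = 22  (check: 791·(-1) + 36·22 = 1)
The row with r = 1 (the gcd) gives the Bezout coefficients s = -1, t = 22.
Result: 791 · (-1) + 36 · (22) = 1.

gcd(791, 36) = 1; s = -1, t = 22 (check: 791·(-1) + 36·22 = 1).


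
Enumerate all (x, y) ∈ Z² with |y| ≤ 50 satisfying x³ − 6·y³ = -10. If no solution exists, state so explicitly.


The equation is x³ - 6y³ = -10. For fixed y, x³ = 6·y³ − 10, so a solution requires the RHS to be a perfect cube.
Strategy: iterate y from -50 to 50, compute RHS = 6·y³ − 10, and check whether it is a (positive or negative) perfect cube.
Check small values of y:
  y = 0: RHS = -10 is not a perfect cube.
  y = 1: RHS = -4 is not a perfect cube.
  y = -1: RHS = -16 is not a perfect cube.
  y = 2: RHS = 38 is not a perfect cube.
  y = -2: RHS = -58 is not a perfect cube.
  y = 3: RHS = 152 is not a perfect cube.
  y = -3: RHS = -172 is not a perfect cube.
Continuing the search up to |y| = 50 finds no solutions either.
No (x, y) in the scanned range satisfies the equation.

No integer solutions with |y| ≤ 50.


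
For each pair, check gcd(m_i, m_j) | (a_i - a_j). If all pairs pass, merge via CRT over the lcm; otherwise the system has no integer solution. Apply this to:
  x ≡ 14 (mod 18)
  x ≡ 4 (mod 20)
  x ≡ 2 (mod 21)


Moduli 18, 20, 21 are not pairwise coprime, so CRT works modulo lcm(m_i) when all pairwise compatibility conditions hold.
Pairwise compatibility: gcd(m_i, m_j) must divide a_i - a_j for every pair.
Merge one congruence at a time:
  Start: x ≡ 14 (mod 18).
  Combine with x ≡ 4 (mod 20): gcd(18, 20) = 2; 4 - 14 = -10, which IS divisible by 2, so compatible.
    Write x = 14 + 18·t and substitute into x ≡ 4 (mod 20): 18·t ≡ 4 − 14 = -10 (mod 20).
    Divide the congruence (and modulus) by g = 2: 9·t ≡ -5 (mod 10).
    Reduce coefficients mod 10: 9·t ≡ 5 (mod 10).
    The inverse of 9 mod 10 is 9 (since 9·9 = 81 = 8·10 + 1), so t ≡ 9·5 = 45 ≡ 5 (mod 10).
    Then x = 14 + 18·5 = 104, valid modulo lcm(18, 20) = 180: x ≡ 104 (mod 180).
  Combine with x ≡ 2 (mod 21): gcd(180, 21) = 3; 2 - 104 = -102, which IS divisible by 3, so compatible.
    Write x = 104 + 180·t and substitute into x ≡ 2 (mod 21): 180·t ≡ 2 − 104 = -102 (mod 21).
    Divide the congruence (and modulus) by g = 3: 60·t ≡ -34 (mod 7).
    Reduce coefficients mod 7: 4·t ≡ 1 (mod 7).
    The inverse of 4 mod 7 is 2 (since 4·2 = 8 = 1·7 + 1), so t ≡ 2·1 = 2 ≡ 2 (mod 7).
    Then x = 104 + 180·2 = 464, valid modulo lcm(180, 21) = 1260: x ≡ 464 (mod 1260).
Verify: 464 mod 18 = 14, 464 mod 20 = 4, 464 mod 21 = 2.

x ≡ 464 (mod 1260).


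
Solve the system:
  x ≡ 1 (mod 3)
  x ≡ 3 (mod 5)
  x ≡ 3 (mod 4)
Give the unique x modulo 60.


Moduli 3, 5, 4 are pairwise coprime; by CRT there is a unique solution modulo M = 3 · 5 · 4 = 60.
Solve pairwise, accumulating the modulus:
  Start with x ≡ 1 (mod 3).
  Combine with x ≡ 3 (mod 5): since gcd(3, 5) = 1, we get a unique residue mod 15.
    Write x = 1 + 3·t and substitute into x ≡ 3 (mod 5): 3·t ≡ 3 − 1 = 2 (mod 5).
    The inverse of 3 mod 5 is 2 (since 3·2 = 6 = 1·5 + 1), so t ≡ 2·2 = 4 ≡ 4 (mod 5).
    Then x = 1 + 3·4 = 13, valid modulo lcm(3, 5) = 15: x ≡ 13 (mod 15).
  Combine with x ≡ 3 (mod 4): since gcd(15, 4) = 1, we get a unique residue mod 60.
    Write x = 13 + 15·t and substitute into x ≡ 3 (mod 4): 15·t ≡ 3 − 13 = -10 (mod 4).
    Reduce coefficients mod 4: 3·t ≡ 2 (mod 4).
    The inverse of 3 mod 4 is 3 (since 3·3 = 9 = 2·4 + 1), so t ≡ 3·2 = 6 ≡ 2 (mod 4).
    Then x = 13 + 15·2 = 43, valid modulo lcm(15, 4) = 60: x ≡ 43 (mod 60).
Verify: 43 mod 3 = 1 ✓, 43 mod 5 = 3 ✓, 43 mod 4 = 3 ✓.

x ≡ 43 (mod 60).


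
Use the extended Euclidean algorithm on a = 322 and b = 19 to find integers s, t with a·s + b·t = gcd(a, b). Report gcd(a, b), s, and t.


Euclidean algorithm on (322, 19) — divide until remainder is 0:
  322 = 16 · 19 + 18
  19 = 1 · 18 + 1
  18 = 18 · 1 + 0
gcd(322, 19) = 1.
Track Bezout coefficients alongside the remainders: start with r₀ = 322 = a·1 + b·0 (s = 1, t = 0) and r₁ = 19 = a·0 + b·1 (s = 0, t = 1); each new remainder r_{k+1} = r_{k-1} − q_k·r_k inherits s_{k+1} = s_{k-1} − q_k·s_k, t_{k+1} = t_{k-1} − q_k·t_k, so r_k = a·s_k + b·t_k at every step:
  q = 16: r = 18, s = 1 − 16·0 = 1, t = 0 − 16·1 = -16  (check: 322·1 + 19·(-16) = 18)
  q = 1: r = 1, s = 0 − 1·1 = -1, t = 1 − 1·(-16) = 17  (check: 322·(-1) + 19·17 = 1)
The row with r = 1 (the gcd) gives the Bezout coefficients s = -1, t = 17.
Result: 322 · (-1) + 19 · (17) = 1.

gcd(322, 19) = 1; s = -1, t = 17 (check: 322·(-1) + 19·17 = 1).


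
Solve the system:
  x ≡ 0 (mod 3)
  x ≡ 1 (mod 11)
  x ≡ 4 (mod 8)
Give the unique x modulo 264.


Moduli 3, 11, 8 are pairwise coprime; by CRT there is a unique solution modulo M = 3 · 11 · 8 = 264.
Solve pairwise, accumulating the modulus:
  Start with x ≡ 0 (mod 3).
  Combine with x ≡ 1 (mod 11): since gcd(3, 11) = 1, we get a unique residue mod 33.
    Write x = 0 + 3·t and substitute into x ≡ 1 (mod 11): 3·t ≡ 1 − 0 = 1 (mod 11).
    The inverse of 3 mod 11 is 4 (since 3·4 = 12 = 1·11 + 1), so t ≡ 4·1 = 4 ≡ 4 (mod 11).
    Then x = 0 + 3·4 = 12, valid modulo lcm(3, 11) = 33: x ≡ 12 (mod 33).
  Combine with x ≡ 4 (mod 8): since gcd(33, 8) = 1, we get a unique residue mod 264.
    Write x = 12 + 33·t and substitute into x ≡ 4 (mod 8): 33·t ≡ 4 − 12 = -8 (mod 8).
    Reduce coefficients mod 8: 1·t ≡ 0 (mod 8).
    So t ≡ 0 (mod 8).
    Then x = 12 + 33·0 = 12, valid modulo lcm(33, 8) = 264: x ≡ 12 (mod 264).
Verify: 12 mod 3 = 0 ✓, 12 mod 11 = 1 ✓, 12 mod 8 = 4 ✓.

x ≡ 12 (mod 264).


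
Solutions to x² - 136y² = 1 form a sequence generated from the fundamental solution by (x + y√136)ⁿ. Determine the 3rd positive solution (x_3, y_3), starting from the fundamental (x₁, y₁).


Step 1: Find the fundamental solution (x₁, y₁) of x² - 136y² = 1.
  Expand √136 as a continued fraction. a₀ = ⌊√136⌋ = 11; iterate m_{k+1} = d_k·a_k − m_k, d_{k+1} = (136 − m_{k+1}²)/d_k, a_{k+1} = ⌊(a₀ + m_{k+1})/d_{k+1}⌋ (starting m₀ = 0, d₀ = 1), with convergents p_k = a_k·p_{k-1} + p_{k-2}, q_k = a_k·q_{k-1} + q_{k-2} (p₋₁ = 1, q₋₁ = 0):
  k = 0: a₀ = 11; p₀/q₀ = 11/1; p₀² − 136·q₀² = 121 − 136 = -15.
  k = 1: m = 11, d = 15, a = ⌊(11 + 11)/15⌋ = 1; p/q = (1·11 + 1)/(1·1 + 0) = 12/1; p² − 136·q² = 144 − 136 = 8.
  k = 2: m = 4, d = 8, a = ⌊(11 + 4)/8⌋ = 1; p/q = (1·12 + 11)/(1·1 + 1) = 23/2; p² − 136·q² = 529 − 544 = -15.
  k = 3: m = 4, d = 15, a = ⌊(11 + 4)/15⌋ = 1; p/q = (1·23 + 12)/(1·2 + 1) = 35/3; p² − 136·q² = 1225 − 1224 = 1.
  The first convergent with p² − 136·q² = 1 gives the fundamental solution (x₁, y₁) = (35, 3).
Step 2: Apply the recurrence (x_{n+1}, y_{n+1}) = (x₁x_n + 136y₁y_n, x₁y_n + y₁x_n) repeatedly.
  From (x_1, y_1) = (35, 3): x_2 = 35·35 + 136·3·3 = 2449; y_2 = 35·3 + 3·35 = 210.
  From (x_2, y_2) = (2449, 210): x_3 = 35·2449 + 136·3·210 = 171395; y_3 = 35·210 + 3·2449 = 14697.
Step 3: Verify x_3² - 136·y_3² = 29376246025 - 29376246024 = 1 (should be 1). ✓

(x_1, y_1) = (35, 3); (x_3, y_3) = (171395, 14697).
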